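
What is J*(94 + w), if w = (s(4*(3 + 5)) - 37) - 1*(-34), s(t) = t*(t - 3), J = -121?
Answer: -123299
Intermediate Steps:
s(t) = t*(-3 + t)
w = 925 (w = ((4*(3 + 5))*(-3 + 4*(3 + 5)) - 37) - 1*(-34) = ((4*8)*(-3 + 4*8) - 37) + 34 = (32*(-3 + 32) - 37) + 34 = (32*29 - 37) + 34 = (928 - 37) + 34 = 891 + 34 = 925)
J*(94 + w) = -121*(94 + 925) = -121*1019 = -123299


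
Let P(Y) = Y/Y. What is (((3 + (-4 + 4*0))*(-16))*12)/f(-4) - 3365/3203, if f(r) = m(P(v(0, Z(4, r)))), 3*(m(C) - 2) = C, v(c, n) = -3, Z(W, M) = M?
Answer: 1821373/22421 ≈ 81.235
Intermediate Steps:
P(Y) = 1
m(C) = 2 + C/3
f(r) = 7/3 (f(r) = 2 + (1/3)*1 = 2 + 1/3 = 7/3)
(((3 + (-4 + 4*0))*(-16))*12)/f(-4) - 3365/3203 = (((3 + (-4 + 4*0))*(-16))*12)/(7/3) - 3365/3203 = (((3 + (-4 + 0))*(-16))*12)*(3/7) - 3365*1/3203 = (((3 - 4)*(-16))*12)*(3/7) - 3365/3203 = (-1*(-16)*12)*(3/7) - 3365/3203 = (16*12)*(3/7) - 3365/3203 = 192*(3/7) - 3365/3203 = 576/7 - 3365/3203 = 1821373/22421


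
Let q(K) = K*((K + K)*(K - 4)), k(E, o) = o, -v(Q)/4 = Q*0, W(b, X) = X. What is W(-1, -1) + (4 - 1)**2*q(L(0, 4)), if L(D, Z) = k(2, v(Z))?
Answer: -1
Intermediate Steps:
v(Q) = 0 (v(Q) = -4*Q*0 = -4*0 = 0)
L(D, Z) = 0
q(K) = 2*K**2*(-4 + K) (q(K) = K*((2*K)*(-4 + K)) = K*(2*K*(-4 + K)) = 2*K**2*(-4 + K))
W(-1, -1) + (4 - 1)**2*q(L(0, 4)) = -1 + (4 - 1)**2*(2*0**2*(-4 + 0)) = -1 + 3**2*(2*0*(-4)) = -1 + 9*0 = -1 + 0 = -1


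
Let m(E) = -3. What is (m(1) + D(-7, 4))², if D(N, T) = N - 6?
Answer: 256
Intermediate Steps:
D(N, T) = -6 + N
(m(1) + D(-7, 4))² = (-3 + (-6 - 7))² = (-3 - 13)² = (-16)² = 256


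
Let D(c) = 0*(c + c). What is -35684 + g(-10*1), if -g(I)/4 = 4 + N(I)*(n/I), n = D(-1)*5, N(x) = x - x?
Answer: -35700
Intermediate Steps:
N(x) = 0
D(c) = 0 (D(c) = 0*(2*c) = 0)
n = 0 (n = 0*5 = 0)
g(I) = -16 (g(I) = -4*(4 + 0*(0/I)) = -4*(4 + 0*0) = -4*(4 + 0) = -4*4 = -16)
-35684 + g(-10*1) = -35684 - 16 = -35700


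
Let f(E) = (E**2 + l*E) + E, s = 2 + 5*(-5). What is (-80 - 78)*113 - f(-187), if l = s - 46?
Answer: -65539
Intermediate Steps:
s = -23 (s = 2 - 25 = -23)
l = -69 (l = -23 - 46 = -69)
f(E) = E**2 - 68*E (f(E) = (E**2 - 69*E) + E = E**2 - 68*E)
(-80 - 78)*113 - f(-187) = (-80 - 78)*113 - (-187)*(-68 - 187) = -158*113 - (-187)*(-255) = -17854 - 1*47685 = -17854 - 47685 = -65539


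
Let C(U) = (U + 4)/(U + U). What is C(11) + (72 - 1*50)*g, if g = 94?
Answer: 45511/22 ≈ 2068.7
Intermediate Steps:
C(U) = (4 + U)/(2*U) (C(U) = (4 + U)/((2*U)) = (4 + U)*(1/(2*U)) = (4 + U)/(2*U))
C(11) + (72 - 1*50)*g = (½)*(4 + 11)/11 + (72 - 1*50)*94 = (½)*(1/11)*15 + (72 - 50)*94 = 15/22 + 22*94 = 15/22 + 2068 = 45511/22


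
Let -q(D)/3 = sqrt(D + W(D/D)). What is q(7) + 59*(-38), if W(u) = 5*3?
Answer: -2242 - 3*sqrt(22) ≈ -2256.1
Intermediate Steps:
W(u) = 15
q(D) = -3*sqrt(15 + D) (q(D) = -3*sqrt(D + 15) = -3*sqrt(15 + D))
q(7) + 59*(-38) = -3*sqrt(15 + 7) + 59*(-38) = -3*sqrt(22) - 2242 = -2242 - 3*sqrt(22)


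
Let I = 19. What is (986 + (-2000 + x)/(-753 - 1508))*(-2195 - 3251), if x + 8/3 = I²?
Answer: -5207125214/969 ≈ -5.3737e+6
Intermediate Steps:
x = 1075/3 (x = -8/3 + 19² = -8/3 + 361 = 1075/3 ≈ 358.33)
(986 + (-2000 + x)/(-753 - 1508))*(-2195 - 3251) = (986 + (-2000 + 1075/3)/(-753 - 1508))*(-2195 - 3251) = (986 - 4925/3/(-2261))*(-5446) = (986 - 4925/3*(-1/2261))*(-5446) = (986 + 4925/6783)*(-5446) = (6692963/6783)*(-5446) = -5207125214/969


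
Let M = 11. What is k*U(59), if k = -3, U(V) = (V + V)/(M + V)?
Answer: -177/35 ≈ -5.0571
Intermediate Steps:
U(V) = 2*V/(11 + V) (U(V) = (V + V)/(11 + V) = (2*V)/(11 + V) = 2*V/(11 + V))
k*U(59) = -6*59/(11 + 59) = -6*59/70 = -3*59/35 = -177/35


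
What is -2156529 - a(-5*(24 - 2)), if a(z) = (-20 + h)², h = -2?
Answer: -2157013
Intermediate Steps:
a(z) = 484 (a(z) = (-20 - 2)² = (-22)² = 484)
-2156529 - a(-5*(24 - 2)) = -2156529 - 1*484 = -2156529 - 484 = -2157013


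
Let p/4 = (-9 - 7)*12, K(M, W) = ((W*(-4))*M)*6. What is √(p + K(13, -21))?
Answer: 2*√1446 ≈ 76.053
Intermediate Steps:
K(M, W) = -24*M*W (K(M, W) = ((-4*W)*M)*6 = -4*M*W*6 = -24*M*W)
p = -768 (p = 4*((-9 - 7)*12) = 4*(-16*12) = 4*(-192) = -768)
√(p + K(13, -21)) = √(-768 - 24*13*(-21)) = √(-768 + 6552) = √5784 = 2*√1446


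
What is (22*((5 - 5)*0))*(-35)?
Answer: 0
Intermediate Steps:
(22*((5 - 5)*0))*(-35) = (22*(0*0))*(-35) = (22*0)*(-35) = 0*(-35) = 0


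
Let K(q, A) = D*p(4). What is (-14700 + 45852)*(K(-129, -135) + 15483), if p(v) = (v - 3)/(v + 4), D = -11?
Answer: 482283582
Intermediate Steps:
p(v) = (-3 + v)/(4 + v)
K(q, A) = -11/8 (K(q, A) = -11*(-3 + 4)/(4 + 4) = -11/8)
(-14700 + 45852)*(K(-129, -135) + 15483) = (-14700 + 45852)*(-11/8 + 15483) = 31152*(123853/8) = 482283582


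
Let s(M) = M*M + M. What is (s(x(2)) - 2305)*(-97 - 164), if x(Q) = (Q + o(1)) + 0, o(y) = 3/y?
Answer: 593775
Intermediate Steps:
x(Q) = 3 + Q (x(Q) = (Q + 3/1) + 0 = (Q + 3*1) + 0 = (Q + 3) + 0 = (3 + Q) + 0 = 3 + Q)
s(M) = M + M² (s(M) = M² + M = M + M²)
(s(x(2)) - 2305)*(-97 - 164) = ((3 + 2)*(1 + (3 + 2)) - 2305)*(-97 - 164) = (5*(1 + 5) - 2305)*(-261) = (5*6 - 2305)*(-261) = (30 - 2305)*(-261) = -2275*(-261) = 593775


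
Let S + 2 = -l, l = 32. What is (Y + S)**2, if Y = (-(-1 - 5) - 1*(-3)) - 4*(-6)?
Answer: 1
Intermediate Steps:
Y = 33 (Y = (-1*(-6) + 3) + 24 = (6 + 3) + 24 = 9 + 24 = 33)
S = -34 (S = -2 - 1*32 = -2 - 32 = -34)
(Y + S)**2 = (33 - 34)**2 = (-1)**2 = 1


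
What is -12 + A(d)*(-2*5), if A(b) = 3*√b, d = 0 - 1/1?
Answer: -12 - 30*I ≈ -12.0 - 30.0*I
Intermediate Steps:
d = -1 (d = 0 + 1*(-1) = 0 - 1 = -1)
-12 + A(d)*(-2*5) = -12 + (3*√(-1))*(-2*5) = -12 + (3*I)*(-10) = -12 - 30*I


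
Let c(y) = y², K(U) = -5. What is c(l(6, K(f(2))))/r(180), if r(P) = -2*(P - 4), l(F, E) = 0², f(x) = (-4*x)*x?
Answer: 0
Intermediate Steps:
f(x) = -4*x²
l(F, E) = 0
r(P) = 8 - 2*P (r(P) = -2*(-4 + P) = 8 - 2*P)
c(l(6, K(f(2))))/r(180) = 0²/(8 - 2*180) = 0/(8 - 360) = 0/(-352) = 0*(-1/352) = 0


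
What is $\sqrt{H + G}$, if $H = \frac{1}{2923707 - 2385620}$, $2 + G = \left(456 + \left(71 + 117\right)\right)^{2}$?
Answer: $\frac{\sqrt{992405744750973}}{48917} \approx 644.0$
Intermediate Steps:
$G = 414734$ ($G = -2 + \left(456 + \left(71 + 117\right)\right)^{2} = -2 + \left(456 + 188\right)^{2} = -2 + 644^{2} = -2 + 414736 = 414734$)
$H = \frac{1}{538087} \approx 1.8584 \cdot 10^{-6}$
$\sqrt{H + G} = \sqrt{\frac{1}{538087} + 414734} = \sqrt{\frac{223162973859}{538087}} = \frac{\sqrt{992405744750973}}{48917}$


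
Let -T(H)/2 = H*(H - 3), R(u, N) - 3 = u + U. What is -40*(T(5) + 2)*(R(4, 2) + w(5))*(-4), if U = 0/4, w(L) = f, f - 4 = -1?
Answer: -28800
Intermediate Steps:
f = 3 (f = 4 - 1 = 3)
w(L) = 3
U = 0 (U = 0*(1/4) = 0)
R(u, N) = 3 + u (R(u, N) = 3 + (u + 0) = 3 + u)
T(H) = -2*H*(-3 + H) (T(H) = -2*H*(H - 3) = -2*H*(-3 + H))
-40*(T(5) + 2)*(R(4, 2) + w(5))*(-4) = -40*(2*5*(3 - 1*5) + 2)*((3 + 4) + 3)*(-4) = -40*(2*5*(3 - 5) + 2)*(7 + 3)*(-4) = -40*(2*5*(-2) + 2)*10*(-4) = -40*(-20 + 2)*10*(-4) = -(-720)*10*(-4) = -40*(-180)*(-4) = 7200*(-4) = -28800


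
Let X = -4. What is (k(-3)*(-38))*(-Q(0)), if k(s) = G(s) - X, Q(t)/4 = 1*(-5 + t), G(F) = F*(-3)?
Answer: -9880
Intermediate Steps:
G(F) = -3*F
Q(t) = -20 + 4*t (Q(t) = 4*(1*(-5 + t)) = 4*(-5 + t) = -20 + 4*t)
k(s) = 4 - 3*s (k(s) = -3*s - 1*(-4) = -3*s + 4 = 4 - 3*s)
(k(-3)*(-38))*(-Q(0)) = ((4 - 3*(-3))*(-38))*(-(-20 + 4*0)) = ((4 + 9)*(-38))*(-(-20 + 0)) = (13*(-38))*(-1*(-20)) = -494*20 = -9880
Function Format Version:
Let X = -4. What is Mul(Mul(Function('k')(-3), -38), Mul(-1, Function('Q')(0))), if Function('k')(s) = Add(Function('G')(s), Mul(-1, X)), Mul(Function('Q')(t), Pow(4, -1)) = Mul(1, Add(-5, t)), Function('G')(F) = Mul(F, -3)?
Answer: -9880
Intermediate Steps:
Function('G')(F) = Mul(-3, F)
Function('Q')(t) = Add(-20, Mul(4, t)) (Function('Q')(t) = Mul(4, Mul(1, Add(-5, t))) = Mul(4, Add(-5, t)) = Add(-20, Mul(4, t)))
Function('k')(s) = Add(4, Mul(-3, s)) (Function('k')(s) = Add(Mul(-3, s), Mul(-1, -4)) = Add(Mul(-3, s), 4) = Add(4, Mul(-3, s)))
Mul(Mul(Function('k')(-3), -38), Mul(-1, Function('Q')(0))) = Mul(Mul(Add(4, Mul(-3, -3)), -38), Mul(-1, Add(-20, Mul(4, 0)))) = Mul(Mul(Add(4, 9), -38), Mul(-1, Add(-20, 0))) = Mul(Mul(13, -38), Mul(-1, -20)) = Mul(-494, 20) = -9880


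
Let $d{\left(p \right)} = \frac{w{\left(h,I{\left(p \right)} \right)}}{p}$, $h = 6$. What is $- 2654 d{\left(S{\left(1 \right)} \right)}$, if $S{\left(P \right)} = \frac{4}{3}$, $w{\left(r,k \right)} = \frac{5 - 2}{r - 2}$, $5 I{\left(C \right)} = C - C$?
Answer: $- \frac{11943}{8} \approx -1492.9$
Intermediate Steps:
$I{\left(C \right)} = 0$ ($I{\left(C \right)} = \frac{C - C}{5} = \frac{1}{5} \cdot 0 = 0$)
$w{\left(r,k \right)} = \frac{3}{-2 + r}$
$S{\left(P \right)} = \frac{4}{3}$ ($S{\left(P \right)} = 4 \cdot \frac{1}{3} = \frac{4}{3}$)
$d{\left(p \right)} = \frac{3}{4 p}$ ($d{\left(p \right)} = \frac{3 \frac{1}{-2 + 6}}{p} = \frac{3 \cdot \frac{1}{4}}{p} = \frac{3}{4 p}$)
$- 2654 d{\left(S{\left(1 \right)} \right)} = - 2654 \frac{3}{4 \cdot \frac{4}{3}} = - 2654 \cdot \frac{3}{4} \cdot \frac{3}{4} = \left(-2654\right) \frac{9}{16} = - \frac{11943}{8}$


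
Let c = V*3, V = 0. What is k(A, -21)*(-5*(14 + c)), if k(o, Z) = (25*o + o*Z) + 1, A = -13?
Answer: 3570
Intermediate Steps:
k(o, Z) = 1 + 25*o + Z*o (k(o, Z) = (25*o + Z*o) + 1 = 1 + 25*o + Z*o)
c = 0 (c = 0*3 = 0)
k(A, -21)*(-5*(14 + c)) = (1 + 25*(-13) - 21*(-13))*(-5*(14 + 0)) = (1 - 325 + 273)*(-5*14) = -51*(-70) = 3570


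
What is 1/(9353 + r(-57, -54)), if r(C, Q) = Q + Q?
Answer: 1/9245 ≈ 0.00010817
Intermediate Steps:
r(C, Q) = 2*Q
1/(9353 + r(-57, -54)) = 1/(9353 + 2*(-54)) = 1/(9353 - 108) = 1/9245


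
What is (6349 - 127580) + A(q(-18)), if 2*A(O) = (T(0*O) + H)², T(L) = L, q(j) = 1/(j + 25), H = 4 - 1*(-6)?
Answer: -121181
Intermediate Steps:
H = 10 (H = 4 + 6 = 10)
q(j) = 1/(25 + j)
A(O) = 50 (A(O) = (0*O + 10)²/2 = (0 + 10)²/2 = (½)*10² = (½)*100 = 50)
(6349 - 127580) + A(q(-18)) = (6349 - 127580) + 50 = -121231 + 50 = -121181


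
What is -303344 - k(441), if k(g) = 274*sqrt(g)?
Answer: -309098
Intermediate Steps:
-303344 - k(441) = -303344 - 274*sqrt(441) = -303344 - 274*21 = -303344 - 1*5754 = -303344 - 5754 = -309098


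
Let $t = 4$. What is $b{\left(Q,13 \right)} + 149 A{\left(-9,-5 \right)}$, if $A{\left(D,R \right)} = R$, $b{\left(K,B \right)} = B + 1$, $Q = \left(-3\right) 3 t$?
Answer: $-731$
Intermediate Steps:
$Q = -36$ ($Q = \left(-3\right) 3 \cdot 4 = \left(-9\right) 4 = -36$)
$b{\left(K,B \right)} = 1 + B$
$b{\left(Q,13 \right)} + 149 A{\left(-9,-5 \right)} = \left(1 + 13\right) + 149 \left(-5\right) = 14 - 745 = -731$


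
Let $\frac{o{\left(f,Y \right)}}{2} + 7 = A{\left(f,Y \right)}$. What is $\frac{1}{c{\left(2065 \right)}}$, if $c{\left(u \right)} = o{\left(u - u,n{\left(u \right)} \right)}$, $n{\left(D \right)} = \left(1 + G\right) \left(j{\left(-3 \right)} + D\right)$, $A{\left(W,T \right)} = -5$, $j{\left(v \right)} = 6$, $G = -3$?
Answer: $- \frac{1}{24} \approx -0.041667$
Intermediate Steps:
$n{\left(D \right)} = -12 - 2 D$ ($n{\left(D \right)} = \left(1 - 3\right) \left(6 + D\right) = - 2 \left(6 + D\right) = -12 - 2 D$)
$o{\left(f,Y \right)} = -24$ ($o{\left(f,Y \right)} = -14 + 2 \left(-5\right) = -14 - 10 = -24$)
$c{\left(u \right)} = -24$
$\frac{1}{c{\left(2065 \right)}} = \frac{1}{-24} = - \frac{1}{24}$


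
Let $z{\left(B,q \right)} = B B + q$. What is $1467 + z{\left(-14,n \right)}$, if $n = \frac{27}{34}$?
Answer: $\frac{56569}{34} \approx 1663.8$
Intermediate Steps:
$n = \frac{27}{34}$ ($n = 27 \cdot \frac{1}{34} = \frac{27}{34} \approx 0.79412$)
$z{\left(B,q \right)} = q + B^{2}$ ($z{\left(B,q \right)} = B^{2} + q = q + B^{2}$)
$1467 + z{\left(-14,n \right)} = 1467 + \left(\frac{27}{34} + \left(-14\right)^{2}\right) = 1467 + \left(\frac{27}{34} + 196\right) = 1467 + \frac{6691}{34} = \frac{56569}{34}$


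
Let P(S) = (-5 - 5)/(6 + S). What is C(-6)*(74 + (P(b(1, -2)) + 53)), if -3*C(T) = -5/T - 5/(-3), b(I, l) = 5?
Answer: -6935/66 ≈ -105.08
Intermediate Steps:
C(T) = -5/9 + 5/(3*T) (C(T) = -(-5/T - 5/(-3))/3 = -(-5/T - 5*(-⅓))/3 = -(-5/T + 5/3)/3 = -(5/3 - 5/T)/3 = -5/9 + 5/(3*T))
P(S) = -10/(6 + S)
C(-6)*(74 + (P(b(1, -2)) + 53)) = ((5/9)*(3 - 1*(-6))/(-6))*(74 + (-10/(6 + 5) + 53)) = ((5/9)*(-⅙)*(3 + 6))*(74 + (-10/11 + 53)) = ((5/9)*(-⅙)*9)*(74 + (-10*1/11 + 53)) = -5*(74 + (-10/11 + 53))/6 = -5*(74 + 573/11)/6 = -⅚*1387/11 = -6935/66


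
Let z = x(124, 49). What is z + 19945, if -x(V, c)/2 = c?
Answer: 19847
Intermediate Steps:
x(V, c) = -2*c
z = -98 (z = -2*49 = -98)
z + 19945 = -98 + 19945 = 19847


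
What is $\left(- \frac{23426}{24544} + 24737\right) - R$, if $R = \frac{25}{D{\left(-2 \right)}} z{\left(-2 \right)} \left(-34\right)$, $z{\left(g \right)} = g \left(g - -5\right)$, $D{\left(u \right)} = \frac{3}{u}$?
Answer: $\frac{26560427}{944} \approx 28136.0$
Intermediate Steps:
$z{\left(g \right)} = g \left(5 + g\right)$ ($z{\left(g \right)} = g \left(g + 5\right) = g \left(5 + g\right)$)
$R = -3400$ ($R = \frac{25}{3 \frac{1}{-2}} \left(- 2 \left(5 - 2\right)\right) \left(-34\right) = \frac{25}{3 \left(- \frac{1}{2}\right)} \left(\left(-2\right) 3\right) \left(-34\right) = \frac{25}{- \frac{3}{2}} \left(-6\right) \left(-34\right) = 25 \left(- \frac{2}{3}\right) \left(-6\right) \left(-34\right) = \left(- \frac{50}{3}\right) \left(-6\right) \left(-34\right) = 100 \left(-34\right) = -3400$)
$\left(- \frac{23426}{24544} + 24737\right) - R = \left(- \frac{23426}{24544} + 24737\right) - -3400 = \left(\left(-23426\right) \frac{1}{24544} + 24737\right) + 3400 = \left(- \frac{901}{944} + 24737\right) + 3400 = \frac{23350827}{944} + 3400 = \frac{26560427}{944}$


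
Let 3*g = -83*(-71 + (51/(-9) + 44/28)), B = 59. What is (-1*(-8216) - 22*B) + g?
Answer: 566725/63 ≈ 8995.6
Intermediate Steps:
g = 130891/63 (g = (-83*(-71 + (51/(-9) + 44/28)))/3 = (-83*(-71 + (51*(-⅑) + 44*(1/28))))/3 = (-83*(-71 + (-17/3 + 11/7)))/3 = (-83*(-71 - 86/21))/3 = (-83*(-1577/21))/3 = (⅓)*(130891/21) = 130891/63 ≈ 2077.6)
(-1*(-8216) - 22*B) + g = (-1*(-8216) - 22*59) + 130891/63 = (8216 - 1298) + 130891/63 = 6918 + 130891/63 = 566725/63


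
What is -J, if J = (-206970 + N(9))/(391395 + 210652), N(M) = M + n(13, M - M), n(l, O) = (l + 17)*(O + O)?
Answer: 206961/602047 ≈ 0.34376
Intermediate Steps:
n(l, O) = 2*O*(17 + l) (n(l, O) = (17 + l)*(2*O) = 2*O*(17 + l))
N(M) = M (N(M) = M + 2*(M - M)*(17 + 13) = M + 2*0*30 = M + 0 = M)
J = -206961/602047 (J = (-206970 + 9)/(391395 + 210652) = -206961/602047 ≈ -0.34376)
-J = -1*(-206961/602047) = 206961/602047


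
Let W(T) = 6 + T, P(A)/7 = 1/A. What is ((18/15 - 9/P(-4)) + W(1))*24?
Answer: 11208/35 ≈ 320.23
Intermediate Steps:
P(A) = 7/A (P(A) = 7*(1/A) = 7/A)
((18/15 - 9/P(-4)) + W(1))*24 = ((18/15 - 9/(7/(-4))) + (6 + 1))*24 = ((18*(1/15) - 9/(7*(-1/4))) + 7)*24 = ((6/5 - 9/(-7/4)) + 7)*24 = ((6/5 - 9*(-4/7)) + 7)*24 = ((6/5 + 36/7) + 7)*24 = (222/35 + 7)*24 = (467/35)*24 = 11208/35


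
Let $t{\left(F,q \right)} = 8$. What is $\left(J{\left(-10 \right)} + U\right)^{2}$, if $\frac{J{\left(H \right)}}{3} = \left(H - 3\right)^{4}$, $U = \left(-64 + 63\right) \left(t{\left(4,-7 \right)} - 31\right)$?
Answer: $7345518436$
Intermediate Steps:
$U = 23$ ($U = \left(-64 + 63\right) \left(8 - 31\right) = \left(-1\right) \left(-23\right) = 23$)
$J{\left(H \right)} = 3 \left(-3 + H\right)^{4}$ ($J{\left(H \right)} = 3 \left(H - 3\right)^{4} = 3 \left(-3 + H\right)^{4}$)
$\left(J{\left(-10 \right)} + U\right)^{2} = \left(3 \left(-3 - 10\right)^{4} + 23\right)^{2} = \left(3 \left(-13\right)^{4} + 23\right)^{2} = \left(3 \cdot 28561 + 23\right)^{2} = \left(85683 + 23\right)^{2} = 85706^{2} = 7345518436$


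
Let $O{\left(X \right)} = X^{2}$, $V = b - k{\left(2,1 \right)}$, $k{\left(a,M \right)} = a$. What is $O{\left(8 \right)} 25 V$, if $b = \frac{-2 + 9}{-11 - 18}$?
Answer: $- \frac{104000}{29} \approx -3586.2$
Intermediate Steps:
$b = - \frac{7}{29}$ ($b = \frac{7}{-29} = 7 \left(- \frac{1}{29}\right) = - \frac{7}{29} \approx -0.24138$)
$V = - \frac{65}{29}$ ($V = - \frac{7}{29} - 2 = - \frac{65}{29} \approx -2.2414$)
$O{\left(8 \right)} 25 V = 8^{2} \cdot 25 \left(- \frac{65}{29}\right) = 64 \cdot 25 \left(- \frac{65}{29}\right) = 1600 \left(- \frac{65}{29}\right) = - \frac{104000}{29}$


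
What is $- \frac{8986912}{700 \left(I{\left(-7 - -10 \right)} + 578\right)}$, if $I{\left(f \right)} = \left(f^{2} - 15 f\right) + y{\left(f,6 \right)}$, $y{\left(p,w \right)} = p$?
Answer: $- \frac{2246728}{95375} \approx -23.557$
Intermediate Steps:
$I{\left(f \right)} = f^{2} - 14 f$ ($I{\left(f \right)} = \left(f^{2} - 15 f\right) + f = f^{2} - 14 f$)
$- \frac{8986912}{700 \left(I{\left(-7 - -10 \right)} + 578\right)} = - \frac{8986912}{700 \left(\left(-7 - -10\right) \left(-14 - -3\right) + 578\right)} = - \frac{8986912}{700 \left(\left(-7 + 10\right) \left(-14 + \left(-7 + 10\right)\right) + 578\right)} = - \frac{8986912}{700 \left(3 \left(-14 + 3\right) + 578\right)} = - \frac{8986912}{700 \left(3 \left(-11\right) + 578\right)} = - \frac{8986912}{700 \left(-33 + 578\right)} = - \frac{8986912}{700 \cdot 545} = - \frac{8986912}{381500} = \left(-8986912\right) \frac{1}{381500} = - \frac{2246728}{95375}$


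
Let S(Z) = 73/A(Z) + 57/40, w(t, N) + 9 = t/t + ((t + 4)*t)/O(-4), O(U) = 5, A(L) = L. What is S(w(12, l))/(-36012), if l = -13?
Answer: -727/6842280 ≈ -0.00010625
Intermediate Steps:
w(t, N) = -8 + t*(4 + t)/5 (w(t, N) = -9 + (t/t + ((t + 4)*t)/5) = -9 + (1 + ((4 + t)*t)*(1/5)) = -9 + (1 + (t*(4 + t))*(1/5)) = -9 + (1 + t*(4 + t)/5) = -8 + t*(4 + t)/5)
S(Z) = 57/40 + 73/Z (S(Z) = 73/Z + 57/40 = 57/40 + 73/Z)
S(w(12, l))/(-36012) = (57/40 + 73/(-8 + (1/5)*12**2 + (4/5)*12))/(-36012) = (57/40 + 73/(-8 + (1/5)*144 + 48/5))*(-1/36012) = (57/40 + 73/(-8 + 144/5 + 48/5))*(-1/36012) = (57/40 + 73/(152/5))*(-1/36012) = (57/40 + 73*(5/152))*(-1/36012) = (57/40 + 365/152)*(-1/36012) = (727/190)*(-1/36012) = -727/6842280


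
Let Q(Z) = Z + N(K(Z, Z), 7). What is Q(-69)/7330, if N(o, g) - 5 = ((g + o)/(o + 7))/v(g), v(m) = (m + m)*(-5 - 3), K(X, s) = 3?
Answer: -7169/820960 ≈ -0.0087325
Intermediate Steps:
v(m) = -16*m (v(m) = (2*m)*(-8) = -16*m)
N(o, g) = 5 - (g + o)/(16*g*(7 + o)) (N(o, g) = 5 + ((g + o)/(o + 7))/((-16*g)) = 5 + ((g + o)/(7 + o))*(-1/(16*g)) = 5 - (g + o)/(16*g*(7 + o)))
Q(Z) = 559/112 + Z (Q(Z) = Z + (1/16)*(-1*3 + 559*7 + 80*7*3)/(7*(7 + 3)) = Z + (1/16)*(⅐)*(-3 + 3913 + 1680)/10 = Z + (1/16)*(⅐)*(⅒)*5590 = Z + 559/112 = 559/112 + Z)
Q(-69)/7330 = (559/112 - 69)/7330 = -7169/112*1/7330 = -7169/820960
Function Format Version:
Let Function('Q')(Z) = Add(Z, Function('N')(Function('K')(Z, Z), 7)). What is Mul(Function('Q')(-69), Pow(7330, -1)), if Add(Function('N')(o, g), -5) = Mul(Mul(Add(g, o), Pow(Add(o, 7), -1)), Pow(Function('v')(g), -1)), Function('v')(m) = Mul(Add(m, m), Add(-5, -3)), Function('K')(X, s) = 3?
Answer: Rational(-7169, 820960) ≈ -0.0087325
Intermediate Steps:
Function('v')(m) = Mul(-16, m) (Function('v')(m) = Mul(Mul(2, m), -8) = Mul(-16, m))
Function('N')(o, g) = Add(5, Mul(Rational(-1, 16), Pow(g, -1), Pow(Add(7, o), -1), Add(g, o))) (Function('N')(o, g) = Add(5, Mul(Mul(Add(g, o), Pow(Add(o, 7), -1)), Pow(Mul(-16, g), -1))) = Add(5, Mul(Mul(Add(g, o), Pow(Add(7, o), -1)), Mul(Rational(-1, 16), Pow(g, -1)))) = Add(5, Mul(Mul(Pow(Add(7, o), -1), Add(g, o)), Mul(Rational(-1, 16), Pow(g, -1)))) = Add(5, Mul(Rational(-1, 16), Pow(g, -1), Pow(Add(7, o), -1), Add(g, o))))
Function('Q')(Z) = Add(Rational(559, 112), Z) (Function('Q')(Z) = Add(Z, Mul(Rational(1, 16), Pow(7, -1), Pow(Add(7, 3), -1), Add(Mul(-1, 3), Mul(559, 7), Mul(80, 7, 3)))) = Add(Z, Mul(Rational(1, 16), Rational(1, 7), Pow(10, -1), Add(-3, 3913, 1680))) = Add(Z, Mul(Rational(1, 16), Rational(1, 7), Rational(1, 10), 5590)) = Add(Z, Rational(559, 112)) = Add(Rational(559, 112), Z))
Mul(Function('Q')(-69), Pow(7330, -1)) = Mul(Add(Rational(559, 112), -69), Pow(7330, -1)) = Mul(Rational(-7169, 112), Rational(1, 7330)) = Rational(-7169, 820960)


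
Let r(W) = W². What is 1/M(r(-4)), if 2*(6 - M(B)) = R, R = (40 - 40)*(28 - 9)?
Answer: ⅙ ≈ 0.16667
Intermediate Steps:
R = 0 (R = 0*19 = 0)
M(B) = 6 (M(B) = 6 - ½*0 = 6 + 0 = 6)
1/M(r(-4)) = 1/6 = ⅙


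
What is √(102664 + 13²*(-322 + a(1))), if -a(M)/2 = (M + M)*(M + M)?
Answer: √46894 ≈ 216.55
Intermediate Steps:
a(M) = -8*M² (a(M) = -2*(M + M)*(M + M) = -2*2*M*2*M = -8*M²)
√(102664 + 13²*(-322 + a(1))) = √(102664 + 13²*(-322 - 8*1²)) = √(102664 + 169*(-322 - 8*1)) = √(102664 + 169*(-322 - 8)) = √(102664 + 169*(-330)) = √(102664 - 55770) = √46894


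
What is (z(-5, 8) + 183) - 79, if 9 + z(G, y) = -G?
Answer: 100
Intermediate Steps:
z(G, y) = -9 - G
(z(-5, 8) + 183) - 79 = ((-9 - 1*(-5)) + 183) - 79 = ((-9 + 5) + 183) - 79 = (-4 + 183) - 79 = 179 - 79 = 100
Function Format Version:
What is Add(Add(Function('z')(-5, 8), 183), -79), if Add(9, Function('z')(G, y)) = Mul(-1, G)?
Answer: 100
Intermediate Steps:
Function('z')(G, y) = Add(-9, Mul(-1, G))
Add(Add(Function('z')(-5, 8), 183), -79) = Add(Add(Add(-9, Mul(-1, -5)), 183), -79) = Add(Add(Add(-9, 5), 183), -79) = Add(Add(-4, 183), -79) = Add(179, -79) = 100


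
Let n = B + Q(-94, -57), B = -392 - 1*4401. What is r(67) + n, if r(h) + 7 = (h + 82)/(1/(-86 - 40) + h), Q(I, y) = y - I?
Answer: -40185709/8441 ≈ -4760.8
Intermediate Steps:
B = -4793 (B = -392 - 4401 = -4793)
r(h) = -7 + (82 + h)/(-1/126 + h) (r(h) = -7 + (h + 82)/(1/(-86 - 40) + h) = -7 + (82 + h)/(1/(-126) + h) = -7 + (82 + h)/(-1/126 + h))
n = -4756 (n = -4793 + (-57 - 1*(-94)) = -4793 + (-57 + 94) = -4793 + 37 = -4756)
r(67) + n = 7*(1477 - 108*67)/(-1 + 126*67) - 4756 = 7*(1477 - 7236)/(-1 + 8442) - 4756 = 7*(-5759)/8441 - 4756 = 7*(1/8441)*(-5759) - 4756 = -40313/8441 - 4756 = -40185709/8441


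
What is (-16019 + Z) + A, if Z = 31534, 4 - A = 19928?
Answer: -4409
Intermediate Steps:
A = -19924 (A = 4 - 1*19928 = 4 - 19928 = -19924)
(-16019 + Z) + A = (-16019 + 31534) - 19924 = 15515 - 19924 = -4409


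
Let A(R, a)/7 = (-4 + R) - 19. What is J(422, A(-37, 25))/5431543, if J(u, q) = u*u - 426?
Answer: 13666/417811 ≈ 0.032709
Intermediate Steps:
A(R, a) = -161 + 7*R (A(R, a) = 7*((-4 + R) - 19) = 7*(-23 + R) = -161 + 7*R)
J(u, q) = -426 + u**2 (J(u, q) = u**2 - 426 = -426 + u**2)
J(422, A(-37, 25))/5431543 = (-426 + 422**2)/5431543 = (-426 + 178084)*(1/5431543) = 177658*(1/5431543) = 13666/417811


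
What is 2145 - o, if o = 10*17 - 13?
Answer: 1988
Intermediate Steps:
o = 157 (o = 170 - 13 = 157)
2145 - o = 2145 - 1*157 = 2145 - 157 = 1988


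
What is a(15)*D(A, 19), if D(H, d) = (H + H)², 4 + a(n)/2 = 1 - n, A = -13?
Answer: -24336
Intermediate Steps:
a(n) = -6 - 2*n (a(n) = -8 + 2*(1 - n) = -8 + (2 - 2*n) = -6 - 2*n)
D(H, d) = 4*H² (D(H, d) = (2*H)² = 4*H²)
a(15)*D(A, 19) = (-6 - 2*15)*(4*(-13)²) = (-6 - 30)*(4*169) = -36*676 = -24336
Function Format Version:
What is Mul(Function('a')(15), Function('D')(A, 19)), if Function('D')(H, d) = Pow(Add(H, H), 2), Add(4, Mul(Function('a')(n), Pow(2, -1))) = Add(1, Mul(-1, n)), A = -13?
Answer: -24336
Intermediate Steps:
Function('a')(n) = Add(-6, Mul(-2, n)) (Function('a')(n) = Add(-8, Mul(2, Add(1, Mul(-1, n)))) = Add(-8, Add(2, Mul(-2, n))) = Add(-6, Mul(-2, n)))
Function('D')(H, d) = Mul(4, Pow(H, 2)) (Function('D')(H, d) = Pow(Mul(2, H), 2) = Mul(4, Pow(H, 2)))
Mul(Function('a')(15), Function('D')(A, 19)) = Mul(Add(-6, Mul(-2, 15)), Mul(4, Pow(-13, 2))) = Mul(Add(-6, -30), Mul(4, 169)) = Mul(-36, 676) = -24336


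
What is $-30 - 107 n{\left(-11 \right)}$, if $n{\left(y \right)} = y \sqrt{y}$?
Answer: $-30 + 1177 i \sqrt{11} \approx -30.0 + 3903.7 i$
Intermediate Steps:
$n{\left(y \right)} = y^{\frac{3}{2}}$
$-30 - 107 n{\left(-11 \right)} = -30 - 107 \left(-11\right)^{\frac{3}{2}} = -30 - 107 \left(- 11 i \sqrt{11}\right) = -30 + 1177 i \sqrt{11}$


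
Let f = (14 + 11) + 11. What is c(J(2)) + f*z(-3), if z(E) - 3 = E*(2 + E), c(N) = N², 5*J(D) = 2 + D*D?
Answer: 5436/25 ≈ 217.44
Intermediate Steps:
J(D) = ⅖ + D²/5 (J(D) = (2 + D*D)/5 = (2 + D²)/5 = ⅖ + D²/5)
z(E) = 3 + E*(2 + E)
f = 36 (f = 25 + 11 = 36)
c(J(2)) + f*z(-3) = (⅖ + (⅕)*2²)² + 36*(3 + (-3)² + 2*(-3)) = (⅖ + (⅕)*4)² + 36*(3 + 9 - 6) = (⅖ + ⅘)² + 36*6 = (6/5)² + 216 = 36/25 + 216 = 5436/25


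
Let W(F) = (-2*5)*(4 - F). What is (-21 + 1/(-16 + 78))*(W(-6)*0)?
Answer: 0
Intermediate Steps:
W(F) = -40 + 10*F (W(F) = -10*(4 - F) = -40 + 10*F)
(-21 + 1/(-16 + 78))*(W(-6)*0) = (-21 + 1/(-16 + 78))*((-40 + 10*(-6))*0) = (-21 + 1/62)*((-40 - 60)*0) = (-21 + 1/62)*(-100*0) = -1301/62*0 = 0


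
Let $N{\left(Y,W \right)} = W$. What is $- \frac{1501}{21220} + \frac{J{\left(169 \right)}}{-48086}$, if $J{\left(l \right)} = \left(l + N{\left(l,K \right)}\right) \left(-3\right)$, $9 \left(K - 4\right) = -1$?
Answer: $- \frac{91756469}{1530577380} \approx -0.059949$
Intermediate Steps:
$K = \frac{35}{9}$ ($K = 4 + \frac{1}{9} \left(-1\right) = 4 - \frac{1}{9} = \frac{35}{9} \approx 3.8889$)
$J{\left(l \right)} = - \frac{35}{3} - 3 l$ ($J{\left(l \right)} = \left(l + \frac{35}{9}\right) \left(-3\right) = \left(\frac{35}{9} + l\right) \left(-3\right) = - \frac{35}{3} - 3 l$)
$- \frac{1501}{21220} + \frac{J{\left(169 \right)}}{-48086} = - \frac{1501}{21220} + \frac{- \frac{35}{3} - 507}{-48086} = \left(-1501\right) \frac{1}{21220} + \left(- \frac{35}{3} - 507\right) \left(- \frac{1}{48086}\right) = - \frac{1501}{21220} - - \frac{778}{72129} = - \frac{1501}{21220} + \frac{778}{72129} = - \frac{91756469}{1530577380}$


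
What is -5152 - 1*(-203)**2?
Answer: -46361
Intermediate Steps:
-5152 - 1*(-203)**2 = -5152 - 1*41209 = -5152 - 41209 = -46361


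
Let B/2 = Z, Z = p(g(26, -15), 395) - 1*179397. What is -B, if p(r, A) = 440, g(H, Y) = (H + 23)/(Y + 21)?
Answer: 357914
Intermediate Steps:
g(H, Y) = (23 + H)/(21 + Y)
Z = -178957 (Z = 440 - 1*179397 = 440 - 179397 = -178957)
B = -357914 (B = 2*(-178957) = -357914)
-B = -1*(-357914) = 357914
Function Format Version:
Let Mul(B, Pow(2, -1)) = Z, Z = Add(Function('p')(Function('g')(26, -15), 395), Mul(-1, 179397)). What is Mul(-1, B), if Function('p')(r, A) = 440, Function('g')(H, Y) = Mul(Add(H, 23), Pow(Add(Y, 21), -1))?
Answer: 357914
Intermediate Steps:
Function('g')(H, Y) = Mul(Pow(Add(21, Y), -1), Add(23, H)) (Function('g')(H, Y) = Mul(Add(23, H), Pow(Add(21, Y), -1)) = Mul(Pow(Add(21, Y), -1), Add(23, H)))
Z = -178957 (Z = Add(440, Mul(-1, 179397)) = Add(440, -179397) = -178957)
B = -357914 (B = Mul(2, -178957) = -357914)
Mul(-1, B) = Mul(-1, -357914) = 357914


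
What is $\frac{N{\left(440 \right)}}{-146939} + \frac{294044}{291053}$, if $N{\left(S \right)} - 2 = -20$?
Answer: $\frac{43211770270}{42767036767} \approx 1.0104$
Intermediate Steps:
$N{\left(S \right)} = -18$ ($N{\left(S \right)} = 2 - 20 = -18$)
$\frac{N{\left(440 \right)}}{-146939} + \frac{294044}{291053} = - \frac{18}{-146939} + \frac{294044}{291053} = \left(-18\right) \left(- \frac{1}{146939}\right) + 294044 \cdot \frac{1}{291053} = \frac{18}{146939} + \frac{294044}{291053} = \frac{43211770270}{42767036767}$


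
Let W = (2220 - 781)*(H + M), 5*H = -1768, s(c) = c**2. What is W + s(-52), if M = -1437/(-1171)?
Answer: -2953030857/5855 ≈ -5.0436e+5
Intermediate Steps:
H = -1768/5 (H = (1/5)*(-1768) = -1768/5 ≈ -353.60)
M = 1437/1171 (M = -1437*(-1/1171) = 1437/1171 ≈ 1.2272)
W = -2968862777/5855 (W = (2220 - 781)*(-1768/5 + 1437/1171) = 1439*(-2063143/5855) = -2968862777/5855 ≈ -5.0706e+5)
W + s(-52) = -2968862777/5855 + (-52)**2 = -2968862777/5855 + 2704 = -2953030857/5855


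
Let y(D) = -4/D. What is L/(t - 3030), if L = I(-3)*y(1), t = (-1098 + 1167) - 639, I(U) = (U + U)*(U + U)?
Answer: 1/25 ≈ 0.040000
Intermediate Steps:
I(U) = 4*U**2 (I(U) = (2*U)*(2*U) = 4*U**2)
t = -570 (t = 69 - 639 = -570)
L = -144 (L = (4*(-3)**2)*(-4/1) = (4*9)*(-4*1) = 36*(-4) = -144)
L/(t - 3030) = -144/(-570 - 3030) = -144/(-3600) = -1/3600*(-144) = 1/25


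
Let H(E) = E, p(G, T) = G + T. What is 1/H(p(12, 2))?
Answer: 1/14 ≈ 0.071429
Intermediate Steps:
1/H(p(12, 2)) = 1/(12 + 2) = 1/14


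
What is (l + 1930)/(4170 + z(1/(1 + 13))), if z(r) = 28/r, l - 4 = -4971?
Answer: -3037/4562 ≈ -0.66572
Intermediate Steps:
l = -4967 (l = 4 - 4971 = -4967)
(l + 1930)/(4170 + z(1/(1 + 13))) = (-4967 + 1930)/(4170 + 28/(1/(1 + 13))) = -3037/(4170 + 28/(1/14)) = -3037/(4170 + 28*14) = -3037/(4170 + 392) = -3037/4562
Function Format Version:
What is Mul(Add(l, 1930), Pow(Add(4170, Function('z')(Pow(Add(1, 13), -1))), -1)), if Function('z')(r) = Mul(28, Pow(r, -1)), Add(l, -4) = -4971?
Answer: Rational(-3037, 4562) ≈ -0.66572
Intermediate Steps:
l = -4967 (l = Add(4, -4971) = -4967)
Mul(Add(l, 1930), Pow(Add(4170, Function('z')(Pow(Add(1, 13), -1))), -1)) = Mul(Add(-4967, 1930), Pow(Add(4170, Mul(28, Pow(Pow(Add(1, 13), -1), -1))), -1)) = Mul(-3037, Pow(Add(4170, Mul(28, Pow(Pow(14, -1), -1))), -1)) = Mul(-3037, Pow(Add(4170, Mul(28, Pow(Rational(1, 14), -1))), -1)) = Mul(-3037, Pow(Add(4170, Mul(28, 14)), -1)) = Mul(-3037, Pow(Add(4170, 392), -1)) = Mul(-3037, Pow(4562, -1)) = Mul(-3037, Rational(1, 4562)) = Rational(-3037, 4562)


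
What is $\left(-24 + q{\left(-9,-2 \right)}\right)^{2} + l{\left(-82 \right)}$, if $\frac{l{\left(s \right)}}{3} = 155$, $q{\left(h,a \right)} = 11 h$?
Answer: $15594$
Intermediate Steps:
$l{\left(s \right)} = 465$ ($l{\left(s \right)} = 3 \cdot 155 = 465$)
$\left(-24 + q{\left(-9,-2 \right)}\right)^{2} + l{\left(-82 \right)} = \left(-24 + 11 \left(-9\right)\right)^{2} + 465 = \left(-24 - 99\right)^{2} + 465 = \left(-123\right)^{2} + 465 = 15129 + 465 = 15594$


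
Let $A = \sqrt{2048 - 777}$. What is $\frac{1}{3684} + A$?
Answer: $\frac{1}{3684} + \sqrt{1271} \approx 35.651$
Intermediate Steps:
$A = \sqrt{1271} \approx 35.651$
$\frac{1}{3684} + A = \frac{1}{3684} + \sqrt{1271}$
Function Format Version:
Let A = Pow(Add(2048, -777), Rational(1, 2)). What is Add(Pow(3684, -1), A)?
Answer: Add(Rational(1, 3684), Pow(1271, Rational(1, 2))) ≈ 35.651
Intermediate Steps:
A = Pow(1271, Rational(1, 2)) ≈ 35.651
Add(Pow(3684, -1), A) = Add(Pow(3684, -1), Pow(1271, Rational(1, 2))) = Add(Rational(1, 3684), Pow(1271, Rational(1, 2)))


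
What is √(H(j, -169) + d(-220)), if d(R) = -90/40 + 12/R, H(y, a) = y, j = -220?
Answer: I*√2689885/110 ≈ 14.91*I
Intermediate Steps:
d(R) = -9/4 + 12/R (d(R) = -90*1/40 + 12/R = -9/4 + 12/R)
√(H(j, -169) + d(-220)) = √(-220 + (-9/4 + 12/(-220))) = √(-220 + (-9/4 + 12*(-1/220))) = √(-220 + (-9/4 - 3/55)) = √(-220 - 507/220) = √(-48907/220) = I*√2689885/110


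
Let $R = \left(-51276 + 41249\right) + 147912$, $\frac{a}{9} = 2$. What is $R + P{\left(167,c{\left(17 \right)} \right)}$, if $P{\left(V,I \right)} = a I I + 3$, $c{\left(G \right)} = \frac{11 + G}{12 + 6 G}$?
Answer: $\frac{49777960}{361} \approx 1.3789 \cdot 10^{5}$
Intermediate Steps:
$a = 18$ ($a = 9 \cdot 2 = 18$)
$c{\left(G \right)} = \frac{11 + G}{12 + 6 G}$
$P{\left(V,I \right)} = 3 + 18 I^{2}$ ($P{\left(V,I \right)} = 18 I I + 3 = 18 I^{2} + 3 = 3 + 18 I^{2}$)
$R = 137885$ ($R = -10027 + 147912 = 137885$)
$R + P{\left(167,c{\left(17 \right)} \right)} = 137885 + \left(3 + 18 \left(\frac{11 + 17}{6 \left(2 + 17\right)}\right)^{2}\right) = 137885 + \left(3 + 18 \left(\frac{1}{6} \cdot \frac{1}{19} \cdot 28\right)^{2}\right) = 137885 + \left(3 + 18 \left(\frac{14}{57}\right)^{2}\right) = 137885 + \left(3 + 18 \cdot \frac{196}{3249}\right) = 137885 + \left(3 + \frac{392}{361}\right) = 137885 + \frac{1475}{361} = \frac{49777960}{361}$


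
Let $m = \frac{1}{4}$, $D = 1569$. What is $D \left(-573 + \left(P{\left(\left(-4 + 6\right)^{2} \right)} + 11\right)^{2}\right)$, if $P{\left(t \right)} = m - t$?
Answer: $- \frac{13065063}{16} \approx -8.1657 \cdot 10^{5}$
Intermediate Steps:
$m = \frac{1}{4} \approx 0.25$
$P{\left(t \right)} = \frac{1}{4} - t$
$D \left(-573 + \left(P{\left(\left(-4 + 6\right)^{2} \right)} + 11\right)^{2}\right) = 1569 \left(-573 + \left(\left(\frac{1}{4} - \left(-4 + 6\right)^{2}\right) + 11\right)^{2}\right) = 1569 \left(-573 + \left(\left(\frac{1}{4} - 2^{2}\right) + 11\right)^{2}\right) = 1569 \left(-573 + \left(\left(\frac{1}{4} - 4\right) + 11\right)^{2}\right) = 1569 \left(-573 + \left(- \frac{15}{4} + 11\right)^{2}\right) = 1569 \left(-573 + \left(\frac{29}{4}\right)^{2}\right) = 1569 \left(-573 + \frac{841}{16}\right) = 1569 \left(- \frac{8327}{16}\right) = - \frac{13065063}{16}$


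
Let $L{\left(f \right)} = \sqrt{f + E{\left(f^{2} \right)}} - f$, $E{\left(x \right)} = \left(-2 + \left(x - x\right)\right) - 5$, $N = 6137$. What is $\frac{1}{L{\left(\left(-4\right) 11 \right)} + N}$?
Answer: $\frac{6181}{38204812} - \frac{i \sqrt{51}}{38204812} \approx 0.00016179 - 1.8692 \cdot 10^{-7} i$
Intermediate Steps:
$E{\left(x \right)} = -7$ ($E{\left(x \right)} = \left(-2 + 0\right) - 5 = -2 - 5 = -7$)
$L{\left(f \right)} = \sqrt{-7 + f} - f$ ($L{\left(f \right)} = \sqrt{f - 7} - f = \sqrt{-7 + f} - f$)
$\frac{1}{L{\left(\left(-4\right) 11 \right)} + N} = \frac{1}{\left(\sqrt{-7 - 44} - \left(-4\right) 11\right) + 6137} = \frac{1}{\left(\sqrt{-7 - 44} - -44\right) + 6137} = \frac{1}{\left(\sqrt{-51} + 44\right) + 6137} = \frac{1}{\left(i \sqrt{51} + 44\right) + 6137} = \frac{1}{\left(44 + i \sqrt{51}\right) + 6137} = \frac{1}{6181 + i \sqrt{51}}$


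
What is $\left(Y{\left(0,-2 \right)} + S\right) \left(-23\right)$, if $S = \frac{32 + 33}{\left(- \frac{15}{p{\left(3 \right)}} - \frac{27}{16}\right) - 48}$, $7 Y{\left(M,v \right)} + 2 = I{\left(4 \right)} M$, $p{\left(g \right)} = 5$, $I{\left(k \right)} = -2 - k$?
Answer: $\frac{206218}{5901} \approx 34.946$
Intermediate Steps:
$Y{\left(M,v \right)} = - \frac{2}{7} - \frac{6 M}{7}$ ($Y{\left(M,v \right)} = - \frac{2}{7} + \frac{\left(-2 - 4\right) M}{7} = - \frac{2}{7} + \frac{\left(-6\right) M}{7} = - \frac{2}{7} - \frac{6 M}{7}$)
$S = - \frac{1040}{843}$ ($S = \frac{32 + 33}{\left(- \frac{15}{5} - \frac{27}{16}\right) - 48} = \frac{65}{\left(\left(-15\right) \frac{1}{5} - \frac{27}{16}\right) - 48} = \frac{65}{\left(-3 - \frac{27}{16}\right) - 48} = \frac{65}{- \frac{75}{16} - 48} = \frac{65}{- \frac{843}{16}} = 65 \left(- \frac{16}{843}\right) = - \frac{1040}{843} \approx -1.2337$)
$\left(Y{\left(0,-2 \right)} + S\right) \left(-23\right) = \left(\left(- \frac{2}{7} - 0\right) - \frac{1040}{843}\right) \left(-23\right) = \left(\left(- \frac{2}{7} + 0\right) - \frac{1040}{843}\right) \left(-23\right) = \left(- \frac{2}{7} - \frac{1040}{843}\right) \left(-23\right) = \left(- \frac{8966}{5901}\right) \left(-23\right) = \frac{206218}{5901}$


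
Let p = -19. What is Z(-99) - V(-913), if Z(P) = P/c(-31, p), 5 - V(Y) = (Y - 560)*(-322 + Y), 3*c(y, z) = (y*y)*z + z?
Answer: 33250423997/18278 ≈ 1.8192e+6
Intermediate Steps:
c(y, z) = z/3 + z*y²/3 (c(y, z) = ((y*y)*z + z)/3 = (y²*z + z)/3 = (z*y² + z)/3 = (z + z*y²)/3 = z/3 + z*y²/3)
V(Y) = 5 - (-560 + Y)*(-322 + Y) (V(Y) = 5 - (Y - 560)*(-322 + Y) = 5 - (-560 + Y)*(-322 + Y))
Z(P) = -3*P/18278 (Z(P) = P/(((⅓)*(-19)*(1 + (-31)²))) = P/(((⅓)*(-19)*(1 + 961))) = P/(((⅓)*(-19)*962)) = P/(-18278/3) = P*(-3/18278) = -3*P/18278)
Z(-99) - V(-913) = -3/18278*(-99) - (-180315 - 1*(-913)² + 882*(-913)) = 297/18278 - (-180315 - 1*833569 - 805266) = 297/18278 - (-180315 - 833569 - 805266) = 297/18278 - 1*(-1819150) = 297/18278 + 1819150 = 33250423997/18278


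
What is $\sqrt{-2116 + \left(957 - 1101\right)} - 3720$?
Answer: $-3720 + 2 i \sqrt{565} \approx -3720.0 + 47.539 i$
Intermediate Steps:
$\sqrt{-2116 + \left(957 - 1101\right)} - 3720 = \sqrt{-2116 - 144} - 3720 = \sqrt{-2260} - 3720 = 2 i \sqrt{565} - 3720 = -3720 + 2 i \sqrt{565}$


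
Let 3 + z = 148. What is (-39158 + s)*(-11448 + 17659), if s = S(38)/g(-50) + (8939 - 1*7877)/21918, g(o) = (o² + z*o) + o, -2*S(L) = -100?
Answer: -85290864164015/350688 ≈ -2.4321e+8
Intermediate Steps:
z = 145 (z = -3 + 148 = 145)
S(L) = 50 (S(L) = -½*(-100) = 50)
g(o) = o² + 146*o (g(o) = (o² + 145*o) + o = o² + 146*o)
s = 13339/350688 (s = 50/((-50*(146 - 50))) + (8939 - 1*7877)/21918 = 50/((-50*96)) + (8939 - 7877)*(1/21918) = 50/(-4800) + 1062*(1/21918) = 50*(-1/4800) + 177/3653 = -1/96 + 177/3653 = 13339/350688 ≈ 0.038037)
(-39158 + s)*(-11448 + 17659) = (-39158 + 13339/350688)*(-11448 + 17659) = -13732227365/350688*6211 = -85290864164015/350688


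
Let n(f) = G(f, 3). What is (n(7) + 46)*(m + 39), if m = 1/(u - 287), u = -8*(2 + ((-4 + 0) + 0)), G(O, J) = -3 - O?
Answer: 380448/271 ≈ 1403.9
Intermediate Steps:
n(f) = -3 - f
u = 16 (u = -8*(2 + (-4 + 0)) = -8*(2 - 4) = -8*(-2) = 16)
m = -1/271 (m = 1/(16 - 287) = 1/(-271) = -1/271 ≈ -0.0036900)
(n(7) + 46)*(m + 39) = ((-3 - 1*7) + 46)*(-1/271 + 39) = ((-3 - 7) + 46)*(10568/271) = (-10 + 46)*(10568/271) = 36*(10568/271) = 380448/271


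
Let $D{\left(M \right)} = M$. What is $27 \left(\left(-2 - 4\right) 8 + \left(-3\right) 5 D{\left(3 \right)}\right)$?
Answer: $-2511$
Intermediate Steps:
$27 \left(\left(-2 - 4\right) 8 + \left(-3\right) 5 D{\left(3 \right)}\right) = 27 \left(\left(-2 - 4\right) 8 + \left(-3\right) 5 \cdot 3\right) = 27 \left(\left(-2 - 4\right) 8 - 45\right) = 27 \left(\left(-6\right) 8 - 45\right) = 27 \left(-48 - 45\right) = 27 \left(-93\right) = -2511$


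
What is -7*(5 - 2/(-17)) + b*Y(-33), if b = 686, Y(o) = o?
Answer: -385455/17 ≈ -22674.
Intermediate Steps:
-7*(5 - 2/(-17)) + b*Y(-33) = -7*(5 - 2/(-17)) + 686*(-33) = -7*(5 - 2*(-1/17)) - 22638 = -7*(5 + 2/17) - 22638 = -7*87/17 - 22638 = -609/17 - 22638 = -385455/17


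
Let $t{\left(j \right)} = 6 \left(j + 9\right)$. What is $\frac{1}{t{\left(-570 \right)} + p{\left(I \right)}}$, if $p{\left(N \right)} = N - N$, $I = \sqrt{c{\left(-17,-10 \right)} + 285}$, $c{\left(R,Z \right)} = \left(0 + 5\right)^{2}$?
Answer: $- \frac{1}{3366} \approx -0.00029709$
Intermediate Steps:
$c{\left(R,Z \right)} = 25$ ($c{\left(R,Z \right)} = 5^{2} = 25$)
$t{\left(j \right)} = 54 + 6 j$ ($t{\left(j \right)} = 6 \left(9 + j\right) = 54 + 6 j$)
$I = \sqrt{310}$ ($I = \sqrt{25 + 285} = \sqrt{310} \approx 17.607$)
$p{\left(N \right)} = 0$
$\frac{1}{t{\left(-570 \right)} + p{\left(I \right)}} = \frac{1}{\left(54 + 6 \left(-570\right)\right) + 0} = \frac{1}{\left(54 - 3420\right) + 0} = \frac{1}{-3366 + 0} = \frac{1}{-3366} = - \frac{1}{3366}$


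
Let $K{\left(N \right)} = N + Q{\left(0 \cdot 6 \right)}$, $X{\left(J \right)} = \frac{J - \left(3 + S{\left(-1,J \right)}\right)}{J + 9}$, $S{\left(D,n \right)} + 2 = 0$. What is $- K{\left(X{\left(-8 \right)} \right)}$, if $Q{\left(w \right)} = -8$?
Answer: $17$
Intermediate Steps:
$S{\left(D,n \right)} = -2$ ($S{\left(D,n \right)} = -2 + 0 = -2$)
$X{\left(J \right)} = \frac{-1 + J}{9 + J}$ ($X{\left(J \right)} = \frac{J - 1}{J + 9} = \frac{J + \left(-3 + 2\right)}{9 + J} = \frac{J - 1}{9 + J} = \frac{-1 + J}{9 + J}$)
$K{\left(N \right)} = -8 + N$ ($K{\left(N \right)} = N - 8 = -8 + N$)
$- K{\left(X{\left(-8 \right)} \right)} = - (-8 + \frac{-1 - 8}{9 - 8}) = - (-8 + 1^{-1} \left(-9\right)) = - (-8 + 1 \left(-9\right)) = - (-8 - 9) = \left(-1\right) \left(-17\right) = 17$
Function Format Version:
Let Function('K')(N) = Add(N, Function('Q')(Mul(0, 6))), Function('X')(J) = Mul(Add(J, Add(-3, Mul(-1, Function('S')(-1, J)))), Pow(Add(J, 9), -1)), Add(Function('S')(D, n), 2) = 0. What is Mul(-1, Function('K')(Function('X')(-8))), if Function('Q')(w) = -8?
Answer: 17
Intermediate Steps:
Function('S')(D, n) = -2 (Function('S')(D, n) = Add(-2, 0) = -2)
Function('X')(J) = Mul(Pow(Add(9, J), -1), Add(-1, J)) (Function('X')(J) = Mul(Add(J, Add(-3, Mul(-1, -2))), Pow(Add(J, 9), -1)) = Mul(Add(J, Add(-3, 2)), Pow(Add(9, J), -1)) = Mul(Add(J, -1), Pow(Add(9, J), -1)) = Mul(Add(-1, J), Pow(Add(9, J), -1)) = Mul(Pow(Add(9, J), -1), Add(-1, J)))
Function('K')(N) = Add(-8, N) (Function('K')(N) = Add(N, -8) = Add(-8, N))
Mul(-1, Function('K')(Function('X')(-8))) = Mul(-1, Add(-8, Mul(Pow(Add(9, -8), -1), Add(-1, -8)))) = Mul(-1, Add(-8, Mul(Pow(1, -1), -9))) = Mul(-1, Add(-8, Mul(1, -9))) = Mul(-1, Add(-8, -9)) = Mul(-1, -17) = 17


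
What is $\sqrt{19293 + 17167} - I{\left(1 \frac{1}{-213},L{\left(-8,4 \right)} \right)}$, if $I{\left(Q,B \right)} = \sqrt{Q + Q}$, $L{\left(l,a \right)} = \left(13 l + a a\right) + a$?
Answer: $2 \sqrt{9115} - \frac{i \sqrt{426}}{213} \approx 190.95 - 0.0969 i$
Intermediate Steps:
$L{\left(l,a \right)} = a + a^{2} + 13 l$ ($L{\left(l,a \right)} = \left(13 l + a^{2}\right) + a = \left(a^{2} + 13 l\right) + a = a + a^{2} + 13 l$)
$I{\left(Q,B \right)} = \sqrt{2} \sqrt{Q}$ ($I{\left(Q,B \right)} = \sqrt{2 Q} = \sqrt{2} \sqrt{Q}$)
$\sqrt{19293 + 17167} - I{\left(1 \frac{1}{-213},L{\left(-8,4 \right)} \right)} = \sqrt{19293 + 17167} - \sqrt{2} \sqrt{1 \frac{1}{-213}} = \sqrt{36460} - \sqrt{2} \sqrt{1 \left(- \frac{1}{213}\right)} = 2 \sqrt{9115} - \sqrt{2} \sqrt{- \frac{1}{213}} = 2 \sqrt{9115} - \sqrt{2} \frac{i \sqrt{213}}{213} = 2 \sqrt{9115} - \frac{i \sqrt{426}}{213}$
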